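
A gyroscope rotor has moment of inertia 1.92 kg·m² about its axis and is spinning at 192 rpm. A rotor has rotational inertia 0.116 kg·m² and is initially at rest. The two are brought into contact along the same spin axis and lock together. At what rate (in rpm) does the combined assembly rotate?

|ω_f| ≈ 181 rpm

No external torque acts about the common axis, so total angular momentum is conserved.
Taking A's sense as positive: L = (1.920)(192) = 368.6 kg·m²·rpm.
Combined I = 1.920 + 0.1160 = 2.036 kg·m².
ω_f = L / I = 368.6 / 2.036 = 181.1 rpm.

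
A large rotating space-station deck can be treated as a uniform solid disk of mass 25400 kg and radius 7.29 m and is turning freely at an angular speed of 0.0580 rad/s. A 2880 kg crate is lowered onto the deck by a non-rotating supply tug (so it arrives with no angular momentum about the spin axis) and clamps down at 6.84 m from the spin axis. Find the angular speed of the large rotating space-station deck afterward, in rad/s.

ω_f ≈ 0.0483 rad/s

The added mass arrives with no angular momentum about the spin axis, and any external torque about the spin axis is negligible, so the system's angular momentum is conserved.
I_p = ½(25400)(7.29)² = 6.749e+05 kg·m².
Added inertia Σmr² = (2880)(6.84)² = 1.347e+05 kg·m²; I_f = 6.749e+05 + 1.347e+05 = 8.097e+05 kg·m².
ω_f = I_p ω_i / I_f = (6.749e+05)(0.0580) / 8.097e+05 = 0.04835 rad/s.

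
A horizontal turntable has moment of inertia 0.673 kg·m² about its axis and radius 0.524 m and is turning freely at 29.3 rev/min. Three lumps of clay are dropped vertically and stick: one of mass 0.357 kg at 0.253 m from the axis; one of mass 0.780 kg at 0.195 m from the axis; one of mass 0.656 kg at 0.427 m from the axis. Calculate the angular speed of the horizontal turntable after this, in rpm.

ω_f ≈ 23.3 rpm

The added mass arrives with no angular momentum about the axis, and any external torque about the axis is negligible, so the system's angular momentum is conserved.
Added inertia Σmr² = (0.357)(0.253)² + (0.780)(0.195)² + (0.656)(0.427)² = 0.1721 kg·m²; I_f = 0.6730 + 0.1721 = 0.8451 kg·m².
ω_f = I_p ω_i / I_f = (0.6730)(29.3) / 0.8451 = 23.33 rpm.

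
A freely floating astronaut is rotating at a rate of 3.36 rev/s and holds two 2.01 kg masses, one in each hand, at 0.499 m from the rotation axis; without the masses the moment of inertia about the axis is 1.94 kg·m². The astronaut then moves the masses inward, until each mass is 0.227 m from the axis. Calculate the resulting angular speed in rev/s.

With no external torque about the axis, L is conserved: I₁ω₁ = I₂ω₂.
I₁ = 1.94 + 2(2.01)(0.499)² = 2.941 kg·m²; I₂ = 1.94 + 2(2.01)(0.227)² = 2.147 kg·m².
ω₂ = I₁ω₁ / I₂ = (2.941)(3.36 rev/s) / (2.147) = 4.602 rev/s.

ω₂ ≈ 4.60 rev/s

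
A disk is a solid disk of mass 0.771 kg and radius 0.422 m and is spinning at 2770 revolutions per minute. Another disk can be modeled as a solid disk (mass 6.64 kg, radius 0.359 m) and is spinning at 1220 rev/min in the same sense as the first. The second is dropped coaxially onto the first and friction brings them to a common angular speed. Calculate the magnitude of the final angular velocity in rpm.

The coupling torques are internal; angular momentum about the shared axis is conserved.
Moments of inertia: I_A = ½(0.771)(0.422)² = 0.06865 kg·m²; I_B = ½(6.64)(0.359)² = 0.4279 kg·m².
Taking A's sense as positive: L = (0.06865)(2770) + (0.4279)(1220) = 712.2 kg·m²·rpm.
Combined I = 0.06865 + 0.4279 = 0.4965 kg·m².
ω_f = L / I = 712.2 / 0.4965 = 1434 rpm.

|ω_f| ≈ 1430 rpm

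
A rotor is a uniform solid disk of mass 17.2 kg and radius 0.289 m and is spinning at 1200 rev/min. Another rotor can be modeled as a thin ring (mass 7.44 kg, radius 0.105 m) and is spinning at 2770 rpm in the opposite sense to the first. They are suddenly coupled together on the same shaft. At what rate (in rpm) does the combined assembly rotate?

No external torque acts about the common axis, so total angular momentum is conserved.
Moments of inertia: I_A = ½(17.2)(0.289)² = 0.7183 kg·m²; I_B = (7.44)(0.105)² = 0.08203 kg·m².
Taking A's sense as positive: L = (0.7183)(1200) − (0.08203)(2770) = 634.7 kg·m²·rpm.
Combined I = 0.7183 + 0.08203 = 0.8003 kg·m².
ω_f = L / I = 634.7 / 0.8003 = 793.1 rpm.

|ω_f| ≈ 793 rpm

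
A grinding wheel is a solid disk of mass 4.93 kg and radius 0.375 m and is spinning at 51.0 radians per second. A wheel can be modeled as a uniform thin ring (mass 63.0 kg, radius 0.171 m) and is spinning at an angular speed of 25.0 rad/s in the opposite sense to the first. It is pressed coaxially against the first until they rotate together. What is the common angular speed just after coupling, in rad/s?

|ω_f| ≈ 13.0 rad/s

No external torque acts about the common axis, so total angular momentum is conserved.
Moments of inertia: I_A = ½(4.93)(0.375)² = 0.3466 kg·m²; I_B = (63.0)(0.171)² = 1.842 kg·m².
Taking A's sense as positive: L = (0.3466)(51.0) − (1.842)(25.0) = -28.38 kg·m²·rad/s.
Combined I = 0.3466 + 1.842 = 2.189 kg·m².
ω_f = L / I = -28.38 / 2.189 = -12.96 rad/s.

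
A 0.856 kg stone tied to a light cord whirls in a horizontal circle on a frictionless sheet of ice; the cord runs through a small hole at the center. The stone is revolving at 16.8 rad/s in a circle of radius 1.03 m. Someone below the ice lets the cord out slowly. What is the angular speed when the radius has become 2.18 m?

No torque about the axis ⇒ m r₁² ω₁ = m r₂² ω₂.
ω₂ = ω₁ (r₁/r₂)² = (16.8)(1.03/2.18)² = 3.750 rad/s.

ω₂ ≈ 3.75 rad/s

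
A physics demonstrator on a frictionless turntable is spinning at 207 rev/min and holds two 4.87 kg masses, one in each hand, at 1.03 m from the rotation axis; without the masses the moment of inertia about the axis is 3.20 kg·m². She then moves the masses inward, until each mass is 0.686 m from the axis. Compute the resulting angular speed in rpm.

With no external torque about the axis, L is conserved: I₁ω₁ = I₂ω₂.
I₁ = 3.20 + 2(4.87)(1.03)² = 13.53 kg·m²; I₂ = 3.20 + 2(4.87)(0.686)² = 7.784 kg·m².
ω₂ = I₁ω₁ / I₂ = (13.53)(207 rpm) / (7.784) = 359.9 rpm.

ω₂ ≈ 360 rpm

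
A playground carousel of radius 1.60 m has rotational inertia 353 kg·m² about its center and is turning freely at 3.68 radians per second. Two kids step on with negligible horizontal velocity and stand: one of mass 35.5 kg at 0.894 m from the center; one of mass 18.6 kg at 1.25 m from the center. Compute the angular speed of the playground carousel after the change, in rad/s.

ω_f ≈ 3.17 rad/s

No external torque acts about the center; L_before = L_after.
Added inertia Σmr² = (35.5)(0.894)² + (18.6)(1.25)² = 57.44 kg·m²; I_f = 353.0 + 57.44 = 410.4 kg·m².
ω_f = I_p ω_i / I_f = (353.0)(3.68) / 410.4 = 3.165 rad/s.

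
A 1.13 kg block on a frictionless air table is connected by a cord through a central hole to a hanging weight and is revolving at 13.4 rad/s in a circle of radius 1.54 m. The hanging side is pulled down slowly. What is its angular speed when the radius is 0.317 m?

The constraining force is radial, so m r² ω about the center is conserved.
ω₂ = ω₁ (r₁/r₂)² = (13.4)(1.54/0.317)² = 316.2 rad/s.

ω₂ ≈ 316 rad/s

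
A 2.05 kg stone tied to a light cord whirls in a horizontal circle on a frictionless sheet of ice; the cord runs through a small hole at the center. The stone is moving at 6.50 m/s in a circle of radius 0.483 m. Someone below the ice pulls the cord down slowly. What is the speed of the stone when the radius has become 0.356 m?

The only horizontal force on the mass is along the cord (radial), so it exerts no torque about the hole and angular momentum m v r is conserved.
v₂ = v₁ r₁ / r₂ = (6.50)(0.483) / (0.356) = 8.819 m/s.

v₂ ≈ 8.82 m/s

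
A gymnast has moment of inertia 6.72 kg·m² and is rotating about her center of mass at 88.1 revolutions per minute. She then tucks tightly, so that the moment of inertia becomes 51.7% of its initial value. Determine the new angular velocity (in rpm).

ω₂ ≈ 170 rpm

No external torque acts about the spin axis, so angular momentum is conserved.
I₂ = 0.517 × 6.72 = 3.474 kg·m².
ω₂ = I₁ω₁ / I₂ = (6.720)(88.1 rpm) / (3.474) = 170.4 rpm.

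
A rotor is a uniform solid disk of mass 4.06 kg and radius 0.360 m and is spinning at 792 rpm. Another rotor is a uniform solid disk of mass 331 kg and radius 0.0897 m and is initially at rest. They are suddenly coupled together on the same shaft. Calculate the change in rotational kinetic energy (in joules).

ΔKE ≈ -756 J

No external torque acts about the common axis, so total angular momentum is conserved.
Moments of inertia: I_A = ½(4.06)(0.360)² = 0.2631 kg·m²; I_B = ½(331)(0.0897)² = 1.332 kg·m².
Taking A's sense as positive: L = (0.2631)(792) = 208.4 kg·m²·rpm.
Combined I = 0.2631 + 1.332 = 1.595 kg·m².
ω_f = L / I = 208.4 / 1.595 = 130.7 rpm.
KE_i = ½ΣIω² = 904.9 J; KE_f = ½(1.595)(13.68)² = 149.3 J.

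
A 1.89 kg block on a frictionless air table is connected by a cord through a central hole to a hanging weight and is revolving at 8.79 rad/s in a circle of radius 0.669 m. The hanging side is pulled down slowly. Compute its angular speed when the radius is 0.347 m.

The constraining force is radial, so m r² ω about the center is conserved.
ω₂ = ω₁ (r₁/r₂)² = (8.79)(0.669/0.347)² = 32.67 rad/s.

ω₂ ≈ 32.7 rad/s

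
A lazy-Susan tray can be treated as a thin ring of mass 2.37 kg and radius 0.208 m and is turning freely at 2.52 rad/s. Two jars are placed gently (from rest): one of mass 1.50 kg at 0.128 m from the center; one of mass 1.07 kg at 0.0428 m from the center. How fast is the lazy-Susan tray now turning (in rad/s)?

No external torque acts about the center; L_before = L_after.
I_p = (2.37)(0.208)² = 0.1025 kg·m².
Added inertia Σmr² = (1.50)(0.128)² + (1.07)(0.0428)² = 0.02654 kg·m²; I_f = 0.1025 + 0.02654 = 0.1291 kg·m².
ω_f = I_p ω_i / I_f = (0.1025)(2.52) / 0.1291 = 2.002 rad/s.

ω_f ≈ 2.00 rad/s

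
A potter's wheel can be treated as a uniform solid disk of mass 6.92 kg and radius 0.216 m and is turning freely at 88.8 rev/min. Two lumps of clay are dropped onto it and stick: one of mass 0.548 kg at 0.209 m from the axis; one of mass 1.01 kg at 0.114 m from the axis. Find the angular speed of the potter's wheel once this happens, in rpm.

ω_f ≈ 72.2 rpm

No external torque acts about the axis; L_before = L_after.
I_p = ½(6.92)(0.216)² = 0.1614 kg·m².
Added inertia Σmr² = (0.548)(0.209)² + (1.01)(0.114)² = 0.03706 kg·m²; I_f = 0.1614 + 0.03706 = 0.1985 kg·m².
ω_f = I_p ω_i / I_f = (0.1614)(88.8) / 0.1985 = 72.22 rpm.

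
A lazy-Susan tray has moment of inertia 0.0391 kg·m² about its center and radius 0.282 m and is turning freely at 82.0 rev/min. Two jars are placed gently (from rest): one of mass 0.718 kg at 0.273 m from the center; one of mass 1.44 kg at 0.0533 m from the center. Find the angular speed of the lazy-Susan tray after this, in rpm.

The added mass arrives with no angular momentum about the center, and any external torque about the center is negligible, so the system's angular momentum is conserved.
Added inertia Σmr² = (0.718)(0.273)² + (1.44)(0.0533)² = 0.05760 kg·m²; I_f = 0.03910 + 0.05760 = 0.09670 kg·m².
ω_f = I_p ω_i / I_f = (0.03910)(82.0) / 0.09670 = 33.16 rpm.

ω_f ≈ 33.2 rpm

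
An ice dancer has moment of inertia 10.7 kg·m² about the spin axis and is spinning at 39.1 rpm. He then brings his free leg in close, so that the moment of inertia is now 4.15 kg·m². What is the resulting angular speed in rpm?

ω₂ ≈ 101 rpm

With no external torque about the axis, L is conserved: I₁ω₁ = I₂ω₂.
ω₂ = I₁ω₁ / I₂ = (10.70)(39.1 rpm) / (4.150) = 100.8 rpm.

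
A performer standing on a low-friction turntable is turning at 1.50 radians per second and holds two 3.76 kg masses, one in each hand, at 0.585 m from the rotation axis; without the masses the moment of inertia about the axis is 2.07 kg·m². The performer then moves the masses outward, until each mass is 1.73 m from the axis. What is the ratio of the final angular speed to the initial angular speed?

ω₂/ω₁ ≈ 0.189

Angular momentum about the spin axis is conserved since the torque about it is zero.
I₁ = 2.07 + 2(3.76)(0.585)² = 4.644 kg·m²; I₂ = 2.07 + 2(3.76)(1.73)² = 24.58 kg·m².
ω₂/ω₁ = I₁/I₂ = 4.644 / 24.58 = 0.1889.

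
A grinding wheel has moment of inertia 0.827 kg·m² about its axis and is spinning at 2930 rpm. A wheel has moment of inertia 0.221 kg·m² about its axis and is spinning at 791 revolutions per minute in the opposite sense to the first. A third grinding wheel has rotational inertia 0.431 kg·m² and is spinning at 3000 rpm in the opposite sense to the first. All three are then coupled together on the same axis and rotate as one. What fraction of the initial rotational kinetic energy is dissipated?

The coupling torques are internal; angular momentum about the shared axis is conserved.
Taking A's sense as positive: L = (0.8270)(2930) − (0.2210)(791) − (0.4310)(3000) = 955.3 kg·m²·rpm.
Combined I = 0.8270 + 0.2210 + 0.4310 = 1.479 kg·m².
ω_f = L / I = 955.3 / 1.479 = 645.9 rpm.
KE_i = ½ΣIω² = 60960 J; KE_f = ½(1.479)(67.64)² = 3383 J.
Fraction dissipated = (KE_i − KE_f)/KE_i = 0.9445.

fraction ≈ 0.944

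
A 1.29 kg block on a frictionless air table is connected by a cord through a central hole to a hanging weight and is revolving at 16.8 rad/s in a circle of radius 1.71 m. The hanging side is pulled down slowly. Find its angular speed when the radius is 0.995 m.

ω₂ ≈ 49.6 rad/s

No torque about the axis ⇒ m r₁² ω₁ = m r₂² ω₂.
ω₂ = ω₁ (r₁/r₂)² = (16.8)(1.71/0.995)² = 49.62 rad/s.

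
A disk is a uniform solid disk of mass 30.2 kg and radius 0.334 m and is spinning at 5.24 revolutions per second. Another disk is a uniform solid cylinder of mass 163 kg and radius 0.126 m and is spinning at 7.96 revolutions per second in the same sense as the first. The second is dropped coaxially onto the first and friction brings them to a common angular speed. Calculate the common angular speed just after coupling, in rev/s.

The coupling torques are internal; angular momentum about the shared axis is conserved.
Moments of inertia: I_A = ½(30.2)(0.334)² = 1.684 kg·m²; I_B = ½(163)(0.126)² = 1.294 kg·m².
Taking A's sense as positive: L = (1.684)(5.24) + (1.294)(7.96) = 19.13 kg·m²·rev/s.
Combined I = 1.684 + 1.294 = 2.978 kg·m².
ω_f = L / I = 19.13 / 2.978 = 6.422 rev/s.

|ω_f| ≈ 6.42 rev/s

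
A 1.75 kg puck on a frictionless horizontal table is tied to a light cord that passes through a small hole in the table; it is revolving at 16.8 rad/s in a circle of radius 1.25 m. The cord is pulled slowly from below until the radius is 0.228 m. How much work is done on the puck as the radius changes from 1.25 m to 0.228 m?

W ≈ 11200 J

The constraining force is radial, so m r² ω about the center is conserved.
ω₂ = ω₁ (r₁/r₂)² = (16.8)(1.25/0.228)² = 505.0 rad/s.
W = ΔKE = ½m(v₂² − v₁²) = 11210 J.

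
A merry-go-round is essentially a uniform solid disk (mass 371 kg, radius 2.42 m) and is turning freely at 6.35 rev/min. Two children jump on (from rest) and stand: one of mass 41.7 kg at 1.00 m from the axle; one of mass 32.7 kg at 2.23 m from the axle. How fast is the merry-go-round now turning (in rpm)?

ω_f ≈ 5.34 rpm

No external torque acts about the axle; L_before = L_after.
I_p = ½(371)(2.42)² = 1086 kg·m².
Added inertia Σmr² = (41.7)(1.00)² + (32.7)(2.23)² = 204.3 kg·m²; I_f = 1086 + 204.3 = 1291 kg·m².
ω_f = I_p ω_i / I_f = (1086)(6.35) / 1291 = 5.345 rpm.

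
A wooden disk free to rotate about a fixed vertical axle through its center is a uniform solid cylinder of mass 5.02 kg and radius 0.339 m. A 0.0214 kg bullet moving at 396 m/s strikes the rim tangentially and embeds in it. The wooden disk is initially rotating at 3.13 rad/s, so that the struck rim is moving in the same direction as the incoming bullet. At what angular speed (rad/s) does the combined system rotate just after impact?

|ω_f| ≈ 13.0 rad/s

The axle reaction passes through the axle and exerts no torque about it; angular momentum about the axle is conserved through the impact.
I_p = ½(5.02)(0.339)² = 0.2885 kg·m². Taking the sense of the bullet's angular momentum as positive, L_{bullet} = m v R = (0.0214)(396)(0.339) = 2.873 kg·m²/s.
L_i = +I_p ω_p + m v R = +(0.2885)(3.13) + 2.873 = 3.776 kg·m²/s.
After sticking, I_f = I_p + m R² = 0.2885 + (0.0214)(0.339)² = 0.2909 kg·m².
ω_f = L_i / I_f = 3.776 / 0.2909 = 12.98 rad/s.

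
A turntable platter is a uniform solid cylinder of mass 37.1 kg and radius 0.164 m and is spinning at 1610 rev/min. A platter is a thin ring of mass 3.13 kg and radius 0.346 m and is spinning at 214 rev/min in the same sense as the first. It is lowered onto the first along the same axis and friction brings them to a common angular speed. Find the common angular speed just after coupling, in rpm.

The coupling torques are internal; angular momentum about the shared axis is conserved.
Moments of inertia: I_A = ½(37.1)(0.164)² = 0.4989 kg·m²; I_B = (3.13)(0.346)² = 0.3747 kg·m².
Taking A's sense as positive: L = (0.4989)(1610) + (0.3747)(214) = 883.5 kg·m²·rpm.
Combined I = 0.4989 + 0.3747 = 0.8736 kg·m².
ω_f = L / I = 883.5 / 0.8736 = 1011 rpm.

|ω_f| ≈ 1010 rpm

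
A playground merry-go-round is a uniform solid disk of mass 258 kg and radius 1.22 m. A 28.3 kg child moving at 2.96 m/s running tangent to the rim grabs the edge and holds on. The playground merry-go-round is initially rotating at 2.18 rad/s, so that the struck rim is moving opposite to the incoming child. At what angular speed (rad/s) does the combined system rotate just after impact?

The axle reaction passes through the axle and exerts no torque about it; angular momentum about the axle is conserved through the impact.
I_p = ½(258)(1.22)² = 192.0 kg·m². Taking the sense of the child's angular momentum as positive, L_{child} = m v R = (28.3)(2.96)(1.22) = 102.2 kg·m²/s.
L_i = −I_p ω_p + m v R = −(192.0)(2.18) + 102.2 = -316.4 kg·m²/s.
After sticking, I_f = I_p + m R² = 192.0 + (28.3)(1.22)² = 234.1 kg·m².
ω_f = L_i / I_f = -316.4 / 234.1 = -1.351 rad/s.

|ω_f| ≈ 1.35 rad/s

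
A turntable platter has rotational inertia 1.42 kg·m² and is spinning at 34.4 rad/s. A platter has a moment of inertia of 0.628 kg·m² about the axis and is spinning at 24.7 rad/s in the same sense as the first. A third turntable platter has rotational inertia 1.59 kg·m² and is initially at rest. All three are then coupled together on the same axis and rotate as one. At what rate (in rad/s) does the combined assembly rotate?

The coupling torques are internal; angular momentum about the shared axis is conserved.
Taking A's sense as positive: L = (1.420)(34.4) + (0.6280)(24.7) = 64.36 kg·m²·rad/s.
Combined I = 1.420 + 0.6280 + 1.590 = 3.638 kg·m².
ω_f = L / I = 64.36 / 3.638 = 17.69 rad/s.

|ω_f| ≈ 17.7 rad/s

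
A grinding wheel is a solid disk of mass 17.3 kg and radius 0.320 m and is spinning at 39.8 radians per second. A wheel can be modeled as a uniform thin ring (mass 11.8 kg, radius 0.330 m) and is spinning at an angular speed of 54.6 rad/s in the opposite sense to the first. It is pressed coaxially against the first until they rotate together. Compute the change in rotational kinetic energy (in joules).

ΔKE ≈ -2340 J

No external torque acts about the common axis, so total angular momentum is conserved.
Moments of inertia: I_A = ½(17.3)(0.320)² = 0.8858 kg·m²; I_B = (11.8)(0.330)² = 1.285 kg·m².
Taking A's sense as positive: L = (0.8858)(39.8) − (1.285)(54.6) = -34.91 kg·m²·rad/s.
Combined I = 0.8858 + 1.285 = 2.171 kg·m².
ω_f = L / I = -34.91 / 2.171 = -16.08 rad/s.
KE_i = ½ΣIω² = 2617 J; KE_f = ½(2.171)(16.08)² = 280.7 J.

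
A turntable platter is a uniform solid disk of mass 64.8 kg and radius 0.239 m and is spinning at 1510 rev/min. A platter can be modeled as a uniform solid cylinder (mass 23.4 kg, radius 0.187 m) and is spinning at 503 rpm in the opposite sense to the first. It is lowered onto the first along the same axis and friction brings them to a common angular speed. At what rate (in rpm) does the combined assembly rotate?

No external torque acts about the common axis, so total angular momentum is conserved.
Moments of inertia: I_A = ½(64.8)(0.239)² = 1.851 kg·m²; I_B = ½(23.4)(0.187)² = 0.4091 kg·m².
Taking A's sense as positive: L = (1.851)(1510) − (0.4091)(503) = 2589 kg·m²·rpm.
Combined I = 1.851 + 0.4091 = 2.260 kg·m².
ω_f = L / I = 2589 / 2.260 = 1146 rpm.

|ω_f| ≈ 1150 rpm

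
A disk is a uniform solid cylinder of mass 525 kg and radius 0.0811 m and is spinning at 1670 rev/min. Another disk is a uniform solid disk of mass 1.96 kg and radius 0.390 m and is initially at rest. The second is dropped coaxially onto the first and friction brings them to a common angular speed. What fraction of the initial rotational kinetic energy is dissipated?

fraction ≈ 0.0795

The coupling torques are internal; angular momentum about the shared axis is conserved.
Moments of inertia: I_A = ½(525)(0.0811)² = 1.727 kg·m²; I_B = ½(1.96)(0.390)² = 0.1491 kg·m².
Taking A's sense as positive: L = (1.727)(1670) = 2883 kg·m²·rpm.
Combined I = 1.727 + 0.1491 = 1.876 kg·m².
ω_f = L / I = 2883 / 1.876 = 1537 rpm.
KE_i = ½ΣIω² = 26400 J; KE_f = ½(1.876)(161.0)² = 24300 J.
Fraction dissipated = (KE_i − KE_f)/KE_i = 0.07947.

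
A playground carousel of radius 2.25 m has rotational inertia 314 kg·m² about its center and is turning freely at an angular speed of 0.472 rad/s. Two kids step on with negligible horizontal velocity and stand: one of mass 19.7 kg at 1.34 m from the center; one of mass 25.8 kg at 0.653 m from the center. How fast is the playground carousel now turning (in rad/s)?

No external torque acts about the center; L_before = L_after.
Added inertia Σmr² = (19.7)(1.34)² + (25.8)(0.653)² = 46.37 kg·m²; I_f = 314.0 + 46.37 = 360.4 kg·m².
ω_f = I_p ω_i / I_f = (314.0)(0.472) / 360.4 = 0.4113 rad/s.

ω_f ≈ 0.411 rad/s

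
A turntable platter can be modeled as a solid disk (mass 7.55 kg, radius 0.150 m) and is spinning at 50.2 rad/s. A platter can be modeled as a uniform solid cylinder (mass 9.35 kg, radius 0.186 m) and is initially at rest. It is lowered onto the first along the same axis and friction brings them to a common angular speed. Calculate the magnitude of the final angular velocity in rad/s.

The coupling torques are internal; angular momentum about the shared axis is conserved.
Moments of inertia: I_A = ½(7.55)(0.150)² = 0.08494 kg·m²; I_B = ½(9.35)(0.186)² = 0.1617 kg·m².
Taking A's sense as positive: L = (0.08494)(50.2) = 4.264 kg·m²·rad/s.
Combined I = 0.08494 + 0.1617 = 0.2467 kg·m².
ω_f = L / I = 4.264 / 0.2467 = 17.29 rad/s.

|ω_f| ≈ 17.3 rad/s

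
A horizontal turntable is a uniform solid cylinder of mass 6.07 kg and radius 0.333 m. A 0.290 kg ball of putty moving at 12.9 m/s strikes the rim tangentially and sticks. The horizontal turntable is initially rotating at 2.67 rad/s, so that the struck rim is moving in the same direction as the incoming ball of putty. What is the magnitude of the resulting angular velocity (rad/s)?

The axle reaction passes through the axle and exerts no torque about it; angular momentum about the axle is conserved through the impact.
I_p = ½(6.07)(0.333)² = 0.3365 kg·m². Taking the sense of the ball of putty's angular momentum as positive, L_{ball} = m v R = (0.290)(12.9)(0.333) = 1.246 kg·m²/s.
L_i = +I_p ω_p + m v R = +(0.3365)(2.67) + 1.246 = 2.144 kg·m²/s.
After sticking, I_f = I_p + m R² = 0.3365 + (0.290)(0.333)² = 0.3687 kg·m².
ω_f = L_i / I_f = 2.144 / 0.3687 = 5.816 rad/s.

|ω_f| ≈ 5.82 rad/s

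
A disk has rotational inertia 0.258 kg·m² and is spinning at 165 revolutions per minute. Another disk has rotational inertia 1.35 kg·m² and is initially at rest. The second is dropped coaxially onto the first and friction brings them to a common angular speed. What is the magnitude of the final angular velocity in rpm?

|ω_f| ≈ 26.5 rpm

The coupling torques are internal; angular momentum about the shared axis is conserved.
Taking A's sense as positive: L = (0.2580)(165) = 42.57 kg·m²·rpm.
Combined I = 0.2580 + 1.350 = 1.608 kg·m².
ω_f = L / I = 42.57 / 1.608 = 26.47 rpm.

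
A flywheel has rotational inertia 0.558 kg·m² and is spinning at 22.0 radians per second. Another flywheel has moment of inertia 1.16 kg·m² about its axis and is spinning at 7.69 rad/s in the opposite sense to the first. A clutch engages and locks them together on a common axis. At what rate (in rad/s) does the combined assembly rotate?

|ω_f| ≈ 1.95 rad/s

The coupling torques are internal; angular momentum about the shared axis is conserved.
Taking A's sense as positive: L = (0.5580)(22.0) − (1.160)(7.69) = 3.356 kg·m²·rad/s.
Combined I = 0.5580 + 1.160 = 1.718 kg·m².
ω_f = L / I = 3.356 / 1.718 = 1.953 rad/s.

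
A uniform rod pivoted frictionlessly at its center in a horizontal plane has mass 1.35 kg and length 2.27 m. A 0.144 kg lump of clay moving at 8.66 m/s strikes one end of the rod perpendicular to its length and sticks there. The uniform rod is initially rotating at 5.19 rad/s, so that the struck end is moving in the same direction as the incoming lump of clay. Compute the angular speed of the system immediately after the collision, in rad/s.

The axle reaction passes through the pivot and exerts no torque about it; angular momentum about the pivot is conserved through the impact.
I_p = (1/12)(1.35)(2.27)² = 0.5797 kg·m². Taking the sense of the lump of clay's angular momentum as positive, L_{lump} = m v R = (0.144)(8.66)(2.27/2) = 1.415 kg·m²/s.
L_i = +I_p ω_p + m v R = +(0.5797)(5.19) + 1.415 = 4.424 kg·m²/s.
After sticking, I_f = I_p + m R² = 0.5797 + (0.144)(2.27/2)² = 0.7652 kg·m².
ω_f = L_i / I_f = 4.424 / 0.7652 = 5.782 rad/s.

|ω_f| ≈ 5.78 rad/s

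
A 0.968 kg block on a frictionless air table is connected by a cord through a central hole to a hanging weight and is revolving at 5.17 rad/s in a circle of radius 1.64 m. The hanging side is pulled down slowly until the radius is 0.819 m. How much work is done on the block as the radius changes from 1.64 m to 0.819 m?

No torque about the axis ⇒ m r₁² ω₁ = m r₂² ω₂.
ω₂ = ω₁ (r₁/r₂)² = (5.17)(1.64/0.819)² = 20.73 rad/s.
W = ΔKE = ½m(v₂² − v₁²) = 104.7 J.

W ≈ 105 J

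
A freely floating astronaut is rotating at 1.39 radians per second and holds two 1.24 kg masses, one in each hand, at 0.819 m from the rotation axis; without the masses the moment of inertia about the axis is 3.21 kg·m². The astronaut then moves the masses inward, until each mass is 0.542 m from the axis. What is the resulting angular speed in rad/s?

ω₂ ≈ 1.72 rad/s

Angular momentum about the spin axis is conserved since the torque about it is zero.
I₁ = 3.21 + 2(1.24)(0.819)² = 4.873 kg·m²; I₂ = 3.21 + 2(1.24)(0.542)² = 3.939 kg·m².
ω₂ = I₁ω₁ / I₂ = (4.873)(1.39 rad/s) / (3.939) = 1.720 rad/s.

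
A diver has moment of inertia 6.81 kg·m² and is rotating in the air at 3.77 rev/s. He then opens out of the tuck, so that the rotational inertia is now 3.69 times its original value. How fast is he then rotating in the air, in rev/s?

ω₂ ≈ 1.02 rev/s

Angular momentum about the spin axis is conserved since the torque about it is zero.
I₂ = 3.69 × 6.81 = 25.13 kg·m².
ω₂ = I₁ω₁ / I₂ = (6.810)(3.77 rev/s) / (25.13) = 1.022 rev/s.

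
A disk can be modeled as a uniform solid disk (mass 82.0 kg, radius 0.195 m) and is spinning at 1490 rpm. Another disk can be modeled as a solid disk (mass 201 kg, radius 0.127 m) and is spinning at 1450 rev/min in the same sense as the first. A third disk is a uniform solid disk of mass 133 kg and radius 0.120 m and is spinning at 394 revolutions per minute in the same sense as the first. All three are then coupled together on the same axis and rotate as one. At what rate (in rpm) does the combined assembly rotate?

|ω_f| ≈ 1220 rpm

No external torque acts about the common axis, so total angular momentum is conserved.
Moments of inertia: I_A = ½(82.0)(0.195)² = 1.559 kg·m²; I_B = ½(201)(0.127)² = 1.621 kg·m²; I_C = ½(133)(0.120)² = 0.9576 kg·m².
Taking A's sense as positive: L = (1.559)(1490) + (1.621)(1450) + (0.9576)(394) = 5051 kg·m²·rpm.
Combined I = 1.559 + 1.621 + 0.9576 = 4.138 kg·m².
ω_f = L / I = 5051 / 4.138 = 1221 rpm.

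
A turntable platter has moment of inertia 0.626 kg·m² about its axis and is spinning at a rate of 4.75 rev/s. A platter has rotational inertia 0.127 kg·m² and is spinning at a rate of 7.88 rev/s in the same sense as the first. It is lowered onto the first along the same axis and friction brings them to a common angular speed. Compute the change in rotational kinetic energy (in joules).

ΔKE ≈ -20.4 J

The coupling torques are internal; angular momentum about the shared axis is conserved.
Taking A's sense as positive: L = (0.6260)(4.75) + (0.1270)(7.88) = 3.974 kg·m²·rev/s.
Combined I = 0.6260 + 0.1270 = 0.7530 kg·m².
ω_f = L / I = 3.974 / 0.7530 = 5.278 rev/s.
KE_i = ½ΣIω² = 434.5 J; KE_f = ½(0.7530)(33.16)² = 414.0 J.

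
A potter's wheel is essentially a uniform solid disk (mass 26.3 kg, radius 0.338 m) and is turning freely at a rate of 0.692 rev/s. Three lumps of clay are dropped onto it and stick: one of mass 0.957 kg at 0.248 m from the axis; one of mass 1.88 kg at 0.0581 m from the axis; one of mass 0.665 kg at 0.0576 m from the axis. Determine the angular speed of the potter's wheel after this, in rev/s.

The added mass arrives with no angular momentum about the axis, and any external torque about the axis is negligible, so the system's angular momentum is conserved.
I_p = ½(26.3)(0.338)² = 1.502 kg·m².
Added inertia Σmr² = (0.957)(0.248)² + (1.88)(0.0581)² + (0.665)(0.0576)² = 0.06741 kg·m²; I_f = 1.502 + 0.06741 = 1.570 kg·m².
ω_f = I_p ω_i / I_f = (1.502)(0.692) / 1.570 = 0.6623 rev/s.

ω_f ≈ 0.662 rev/s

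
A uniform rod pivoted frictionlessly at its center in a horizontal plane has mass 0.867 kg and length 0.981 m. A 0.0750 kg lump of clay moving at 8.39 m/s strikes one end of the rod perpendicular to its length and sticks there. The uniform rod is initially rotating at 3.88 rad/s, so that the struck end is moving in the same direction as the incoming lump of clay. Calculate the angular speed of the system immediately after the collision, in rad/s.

|ω_f| ≈ 6.60 rad/s

About the pivot the impulsive forces during the collision are internal, so angular momentum about that axis is conserved.
I_p = (1/12)(0.867)(0.981)² = 0.06953 kg·m². Taking the sense of the lump of clay's angular momentum as positive, L_{lump} = m v R = (0.0750)(8.39)(0.981/2) = 0.3086 kg·m²/s.
L_i = +I_p ω_p + m v R = +(0.06953)(3.88) + 0.3086 = 0.5784 kg·m²/s.
After sticking, I_f = I_p + m R² = 0.06953 + (0.0750)(0.981/2)² = 0.08757 kg·m².
ω_f = L_i / I_f = 0.5784 / 0.08757 = 6.605 rad/s.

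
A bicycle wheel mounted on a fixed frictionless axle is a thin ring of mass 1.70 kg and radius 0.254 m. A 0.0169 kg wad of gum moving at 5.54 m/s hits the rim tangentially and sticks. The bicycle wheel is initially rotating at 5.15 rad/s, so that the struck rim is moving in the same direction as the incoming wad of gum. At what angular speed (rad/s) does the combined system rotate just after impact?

The axle reaction passes through the axle and exerts no torque about it; angular momentum about the axle is conserved through the impact.
I_p = (1.70)(0.254)² = 0.1097 kg·m². Taking the sense of the wad of gum's angular momentum as positive, L_{wad} = m v R = (0.0169)(5.54)(0.254) = 0.02378 kg·m²/s.
L_i = +I_p ω_p + m v R = +(0.1097)(5.15) + 0.02378 = 0.5886 kg·m²/s.
After sticking, I_f = I_p + m R² = 0.1097 + (0.0169)(0.254)² = 0.1108 kg·m².
ω_f = L_i / I_f = 0.5886 / 0.1108 = 5.314 rad/s.

|ω_f| ≈ 5.31 rad/s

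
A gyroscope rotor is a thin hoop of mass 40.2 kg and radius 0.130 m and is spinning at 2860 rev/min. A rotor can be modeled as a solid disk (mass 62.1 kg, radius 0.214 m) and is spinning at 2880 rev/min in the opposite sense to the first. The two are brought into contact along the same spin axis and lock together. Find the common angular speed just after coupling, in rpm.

|ω_f| ≈ 1020 rpm

No external torque acts about the common axis, so total angular momentum is conserved.
Moments of inertia: I_A = (40.2)(0.130)² = 0.6794 kg·m²; I_B = ½(62.1)(0.214)² = 1.422 kg·m².
Taking A's sense as positive: L = (0.6794)(2860) − (1.422)(2880) = -2152 kg·m²·rpm.
Combined I = 0.6794 + 1.422 = 2.101 kg·m².
ω_f = L / I = -2152 / 2.101 = -1024 rpm.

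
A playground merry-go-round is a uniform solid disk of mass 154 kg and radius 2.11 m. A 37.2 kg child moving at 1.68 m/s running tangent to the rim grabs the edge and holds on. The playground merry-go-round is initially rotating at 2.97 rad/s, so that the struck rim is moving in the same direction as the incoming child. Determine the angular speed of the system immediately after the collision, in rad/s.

|ω_f| ≈ 2.26 rad/s

About the axle the impulsive forces during the collision are internal, so angular momentum about that axis is conserved.
I_p = ½(154)(2.11)² = 342.8 kg·m². Taking the sense of the child's angular momentum as positive, L_{child} = m v R = (37.2)(1.68)(2.11) = 131.9 kg·m²/s.
L_i = +I_p ω_p + m v R = +(342.8)(2.97) + 131.9 = 1150 kg·m²/s.
After sticking, I_f = I_p + m R² = 342.8 + (37.2)(2.11)² = 508.4 kg·m².
ω_f = L_i / I_f = 1150 / 508.4 = 2.262 rad/s.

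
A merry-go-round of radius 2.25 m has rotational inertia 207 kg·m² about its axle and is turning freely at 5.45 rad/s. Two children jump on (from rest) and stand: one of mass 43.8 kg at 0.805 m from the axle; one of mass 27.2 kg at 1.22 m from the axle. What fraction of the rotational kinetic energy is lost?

fraction ≈ 0.250

No external torque acts about the axle; L_before = L_after.
Added inertia Σmr² = (43.8)(0.805)² + (27.2)(1.22)² = 68.87 kg·m²; I_f = 207.0 + 68.87 = 275.9 kg·m².
ω_f = I_p ω_i / I_f = (207.0)(5.45) / 275.9 = 4.089 rad/s.
KE_i = ½(207.0)(5.450 rad/s)² = 3074 J; KE_f = ½(275.9)(4.089)² = 2307 J.
Fraction lost = 0.2496.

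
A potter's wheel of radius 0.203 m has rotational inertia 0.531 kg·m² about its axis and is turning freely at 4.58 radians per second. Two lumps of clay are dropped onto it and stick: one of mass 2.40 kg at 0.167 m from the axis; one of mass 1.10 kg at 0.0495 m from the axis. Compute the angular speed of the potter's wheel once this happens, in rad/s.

ω_f ≈ 4.05 rad/s

No external torque acts about the axis; L_before = L_after.
Added inertia Σmr² = (2.40)(0.167)² + (1.10)(0.0495)² = 0.06963 kg·m²; I_f = 0.5310 + 0.06963 = 0.6006 kg·m².
ω_f = I_p ω_i / I_f = (0.5310)(4.58) / 0.6006 = 4.049 rad/s.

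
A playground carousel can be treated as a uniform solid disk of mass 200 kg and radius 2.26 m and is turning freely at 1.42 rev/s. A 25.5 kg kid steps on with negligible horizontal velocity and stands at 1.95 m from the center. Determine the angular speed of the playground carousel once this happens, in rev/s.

ω_f ≈ 1.19 rev/s

No external torque acts about the center; L_before = L_after.
I_p = ½(200)(2.26)² = 510.8 kg·m².
Added inertia Σmr² = (25.5)(1.95)² = 96.96 kg·m²; I_f = 510.8 + 96.96 = 607.7 kg·m².
ω_f = I_p ω_i / I_f = (510.8)(1.42) / 607.7 = 1.193 rev/s.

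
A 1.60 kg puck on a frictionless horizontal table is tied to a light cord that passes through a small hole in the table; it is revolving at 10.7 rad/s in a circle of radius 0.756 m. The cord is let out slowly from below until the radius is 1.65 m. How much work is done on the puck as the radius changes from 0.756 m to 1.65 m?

No torque about the axis ⇒ m r₁² ω₁ = m r₂² ω₂.
ω₂ = ω₁ (r₁/r₂)² = (10.7)(0.756/1.65)² = 2.246 rad/s.
W = ΔKE = ½m(v₂² − v₁²) = -41.36 J.

W ≈ -41.4 J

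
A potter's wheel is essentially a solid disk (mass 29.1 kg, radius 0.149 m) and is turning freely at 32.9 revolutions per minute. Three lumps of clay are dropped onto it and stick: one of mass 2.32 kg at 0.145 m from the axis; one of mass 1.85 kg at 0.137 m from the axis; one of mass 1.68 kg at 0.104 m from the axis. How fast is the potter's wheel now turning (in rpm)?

ω_f ≈ 25.0 rpm

No external torque acts about the axis; L_before = L_after.
I_p = ½(29.1)(0.149)² = 0.3230 kg·m².
Added inertia Σmr² = (2.32)(0.145)² + (1.85)(0.137)² + (1.68)(0.104)² = 0.1017 kg·m²; I_f = 0.3230 + 0.1017 = 0.4247 kg·m².
ω_f = I_p ω_i / I_f = (0.3230)(32.9) / 0.4247 = 25.02 rpm.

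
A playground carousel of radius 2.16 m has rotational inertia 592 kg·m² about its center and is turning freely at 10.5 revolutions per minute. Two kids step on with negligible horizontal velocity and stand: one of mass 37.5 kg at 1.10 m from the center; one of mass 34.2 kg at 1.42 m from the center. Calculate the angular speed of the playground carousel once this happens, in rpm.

ω_f ≈ 8.80 rpm

The added mass arrives with no angular momentum about the center, and any external torque about the center is negligible, so the system's angular momentum is conserved.
Added inertia Σmr² = (37.5)(1.10)² + (34.2)(1.42)² = 114.3 kg·m²; I_f = 592.0 + 114.3 = 706.3 kg·m².
ω_f = I_p ω_i / I_f = (592.0)(10.5) / 706.3 = 8.800 rpm.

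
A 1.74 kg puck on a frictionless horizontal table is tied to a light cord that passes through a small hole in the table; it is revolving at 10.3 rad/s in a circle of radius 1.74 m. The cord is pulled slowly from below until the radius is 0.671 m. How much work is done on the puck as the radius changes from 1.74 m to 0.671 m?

W ≈ 1600 J

No torque about the axis ⇒ m r₁² ω₁ = m r₂² ω₂.
ω₂ = ω₁ (r₁/r₂)² = (10.3)(1.74/0.671)² = 69.26 rad/s.
W = ΔKE = ½m(v₂² − v₁²) = 1600 J.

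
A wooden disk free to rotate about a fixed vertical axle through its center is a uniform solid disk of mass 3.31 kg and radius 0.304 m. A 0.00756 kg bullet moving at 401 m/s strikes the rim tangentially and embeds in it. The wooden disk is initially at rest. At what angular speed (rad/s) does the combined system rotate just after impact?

About the axle the impulsive forces during the collision are internal, so angular momentum about that axis is conserved.
I_p = ½(3.31)(0.304)² = 0.1529 kg·m². Taking the sense of the bullet's angular momentum as positive, L_{bullet} = m v R = (0.00756)(401)(0.304) = 0.9216 kg·m²/s.
L_i = 0 + 0.9216 = 0.9216 kg·m²/s.
After sticking, I_f = I_p + m R² = 0.1529 + (0.00756)(0.304)² = 0.1536 kg·m².
ω_f = L_i / I_f = 0.9216 / 0.1536 = 5.998 rad/s.

|ω_f| ≈ 6.00 rad/s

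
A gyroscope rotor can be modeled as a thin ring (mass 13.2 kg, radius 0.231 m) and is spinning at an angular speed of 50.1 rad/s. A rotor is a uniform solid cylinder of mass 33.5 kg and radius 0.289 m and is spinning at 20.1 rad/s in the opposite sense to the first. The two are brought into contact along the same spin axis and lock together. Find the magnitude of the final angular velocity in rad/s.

|ω_f| ≈ 3.41 rad/s

The coupling torques are internal; angular momentum about the shared axis is conserved.
Moments of inertia: I_A = (13.2)(0.231)² = 0.7044 kg·m²; I_B = ½(33.5)(0.289)² = 1.399 kg·m².
Taking A's sense as positive: L = (0.7044)(50.1) − (1.399)(20.1) = 7.169 kg·m²·rad/s.
Combined I = 0.7044 + 1.399 = 2.103 kg·m².
ω_f = L / I = 7.169 / 2.103 = 3.409 rad/s.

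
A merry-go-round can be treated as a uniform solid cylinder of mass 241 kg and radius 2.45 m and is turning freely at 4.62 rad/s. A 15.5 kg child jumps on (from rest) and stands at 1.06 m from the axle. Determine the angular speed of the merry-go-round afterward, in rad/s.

ω_f ≈ 4.51 rad/s

The added mass arrives with no angular momentum about the axle, and any external torque about the axle is negligible, so the system's angular momentum is conserved.
I_p = ½(241)(2.45)² = 723.3 kg·m².
Added inertia Σmr² = (15.5)(1.06)² = 17.42 kg·m²; I_f = 723.3 + 17.42 = 740.7 kg·m².
ω_f = I_p ω_i / I_f = (723.3)(4.62) / 740.7 = 4.511 rad/s.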